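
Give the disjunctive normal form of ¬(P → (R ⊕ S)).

¬(P → (R ⊕ S))
≡ ¬(¬P ∨ (R ⊕ S))   — eliminate →
≡ ¬(¬P ∨ (R ∧ ¬S) ∨ (¬R ∧ S))   — expand ⊕
≡ ¬¬P ∧ ¬(R ∧ ¬S) ∧ ¬(¬R ∧ S)   — De Morgan
≡ P ∧ ¬(R ∧ ¬S) ∧ ¬(¬R ∧ S)   — double negation
≡ P ∧ (¬R ∨ ¬¬S) ∧ ¬(¬R ∧ S)   — De Morgan
≡ P ∧ (¬R ∨ S) ∧ ¬(¬R ∧ S)   — double negation
≡ P ∧ (¬R ∨ S) ∧ (¬¬R ∨ ¬S)   — De Morgan
≡ P ∧ (¬R ∨ S) ∧ (R ∨ ¬S)   — double negation
≡ (P ∧ ¬R ∧ R) ∨ (P ∧ ¬R ∧ ¬S) ∨ (P ∧ S ∧ R) ∨ (P ∧ S ∧ ¬S)   — distribute ∧ over ∨
≡ (P ∧ ¬R ∧ ¬S) ∨ (P ∧ S ∧ R)   — simplify

(P ∧ ¬R ∧ ¬S) ∨ (P ∧ S ∧ R)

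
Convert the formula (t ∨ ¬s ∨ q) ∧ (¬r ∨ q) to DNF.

t ∧ ¬r ∨ ¬s ∧ ¬r ∨ q

(t ∨ ¬s ∨ q) ∧ (¬r ∨ q)
≡ t ∧ ¬r ∨ t ∧ q ∨ ¬s ∧ ¬r ∨ ¬s ∧ q ∨ q ∧ ¬r ∨ q ∧ q   (distribute ∧ over ∨)
≡ t ∧ ¬r ∨ ¬s ∧ ¬r ∨ q   (simplify)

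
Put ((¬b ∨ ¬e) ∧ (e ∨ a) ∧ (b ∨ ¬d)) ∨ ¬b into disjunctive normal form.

(¬e ∧ a ∧ b) ∨ (¬e ∧ a ∧ ¬d) ∨ ¬b

((¬b ∨ ¬e) ∧ (e ∨ a) ∧ (b ∨ ¬d)) ∨ ¬b
= (¬b ∧ e ∧ b) ∨ (¬b ∧ e ∧ ¬d) ∨ (¬b ∧ a ∧ b) ∨ (¬b ∧ a ∧ ¬d) ∨ (¬e ∧ e ∧ b) ∨ (¬e ∧ e ∧ ¬d) ∨ (¬e ∧ a ∧ b) ∨ (¬e ∧ a ∧ ¬d) ∨ ¬b   [distribute ∧ over ∨]
= (¬e ∧ a ∧ b) ∨ (¬e ∧ a ∧ ¬d) ∨ ¬b   [simplify]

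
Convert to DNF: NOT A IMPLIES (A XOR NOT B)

NOT A IMPLIES (A XOR NOT B)
⇔ NOT NOT A OR (A XOR NOT B)   [eliminate IMPLIES]
⇔ NOT NOT A OR (A AND NOT NOT B) OR (NOT A AND NOT B)   [expand XOR]
⇔ A OR (A AND NOT NOT B) OR (NOT A AND NOT B)   [double negation]
⇔ A OR (A AND B) OR (NOT A AND NOT B)   [double negation]
⇔ A OR (NOT A AND NOT B)   [simplify]

A OR (NOT A AND NOT B)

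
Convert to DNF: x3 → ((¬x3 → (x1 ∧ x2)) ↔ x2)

¬x3 ∨ (x2 ∧ x3) ∨ (x2 ∧ x1)

x3 → ((¬x3 → (x1 ∧ x2)) ↔ x2)
⇔ ¬x3 ∨ ((¬x3 → (x1 ∧ x2)) ↔ x2)   (eliminate →)
⇔ ¬x3 ∨ (((¬x3 → (x1 ∧ x2)) → x2) ∧ (x2 → (¬x3 → (x1 ∧ x2))))   (eliminate ↔)
⇔ ¬x3 ∨ ((¬(¬x3 → (x1 ∧ x2)) ∨ x2) ∧ (x2 → (¬x3 → (x1 ∧ x2))))   (eliminate →)
⇔ ¬x3 ∨ ((¬(¬¬x3 ∨ (x1 ∧ x2)) ∨ x2) ∧ (x2 → (¬x3 → (x1 ∧ x2))))   (eliminate →)
⇔ ¬x3 ∨ ((¬(¬¬x3 ∨ (x1 ∧ x2)) ∨ x2) ∧ (¬x2 ∨ (¬x3 → (x1 ∧ x2))))   (eliminate →)
⇔ ¬x3 ∨ ((¬(¬¬x3 ∨ (x1 ∧ x2)) ∨ x2) ∧ (¬x2 ∨ ¬¬x3 ∨ (x1 ∧ x2)))   (eliminate →)
⇔ ¬x3 ∨ (((¬¬¬x3 ∧ ¬(x1 ∧ x2)) ∨ x2) ∧ (¬x2 ∨ ¬¬x3 ∨ (x1 ∧ x2)))   (De Morgan)
⇔ ¬x3 ∨ (((¬x3 ∧ ¬(x1 ∧ x2)) ∨ x2) ∧ (¬x2 ∨ ¬¬x3 ∨ (x1 ∧ x2)))   (double negation)
⇔ ¬x3 ∨ (((¬x3 ∧ (¬x1 ∨ ¬x2)) ∨ x2) ∧ (¬x2 ∨ ¬¬x3 ∨ (x1 ∧ x2)))   (De Morgan)
⇔ ¬x3 ∨ (((¬x3 ∧ (¬x1 ∨ ¬x2)) ∨ x2) ∧ (¬x2 ∨ x3 ∨ (x1 ∧ x2)))   (double negation)
⇔ ¬x3 ∨ (¬x3 ∧ ¬x1 ∧ ¬x2) ∨ (¬x3 ∧ ¬x1 ∧ x3) ∨ (¬x3 ∧ ¬x1 ∧ x1 ∧ x2) ∨ (¬x3 ∧ ¬x2 ∧ ¬x2) ∨ (¬x3 ∧ ¬x2 ∧ x3) ∨ (¬x3 ∧ ¬x2 ∧ x1 ∧ x2) ∨ (x2 ∧ ¬x2) ∨ (x2 ∧ x3) ∨ (x2 ∧ x1 ∧ x2)   (distribute ∧ over ∨)
⇔ ¬x3 ∨ (x2 ∧ x3) ∨ (x2 ∧ x1)   (simplify)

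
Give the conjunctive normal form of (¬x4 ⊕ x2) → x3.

(x4 ∨ x2 ∨ x3) ∧ (¬x2 ∨ ¬x4 ∨ x3)

(¬x4 ⊕ x2) → x3
≡ ¬(¬x4 ⊕ x2) ∨ x3   [eliminate →]
≡ ¬((¬x4 ∨ x2) ∧ ¬(¬x4 ∧ x2)) ∨ x3   [expand ⊕]
≡ ¬(¬x4 ∨ x2) ∨ ¬¬(¬x4 ∧ x2) ∨ x3   [De Morgan]
≡ (¬¬x4 ∧ ¬x2) ∨ ¬¬(¬x4 ∧ x2) ∨ x3   [De Morgan]
≡ (x4 ∧ ¬x2) ∨ ¬¬(¬x4 ∧ x2) ∨ x3   [double negation]
≡ (x4 ∧ ¬x2) ∨ (¬x4 ∧ x2) ∨ x3   [double negation]
≡ (x4 ∨ ¬x4 ∨ x3) ∧ (x4 ∨ x2 ∨ x3) ∧ (¬x2 ∨ ¬x4 ∨ x3) ∧ (¬x2 ∨ x2 ∨ x3)   [distribute ∨ over ∧]
≡ (x4 ∨ x2 ∨ x3) ∧ (¬x2 ∨ ¬x4 ∨ x3)   [simplify]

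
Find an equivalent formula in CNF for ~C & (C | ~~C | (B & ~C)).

~C & (C | ~~C | (B & ~C))
≡ ~C & (C | C | (B & ~C))   [double negation]
≡ ~C & (C | C | B) & (C | C | ~C)   [distribute | over &]
≡ ~C & (C | B)   [simplify]

~C & (C | B)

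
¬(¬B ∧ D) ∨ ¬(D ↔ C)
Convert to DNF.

B ∨ ¬D ∨ (D ∧ ¬C)

¬(¬B ∧ D) ∨ ¬(D ↔ C)
⇔ ¬(¬B ∧ D) ∨ ¬((D → C) ∧ (C → D))   [eliminate ↔]
⇔ ¬(¬B ∧ D) ∨ ¬((¬D ∨ C) ∧ (C → D))   [eliminate →]
⇔ ¬(¬B ∧ D) ∨ ¬((¬D ∨ C) ∧ (¬C ∨ D))   [eliminate →]
⇔ ¬¬B ∨ ¬D ∨ ¬((¬D ∨ C) ∧ (¬C ∨ D))   [De Morgan]
⇔ B ∨ ¬D ∨ ¬((¬D ∨ C) ∧ (¬C ∨ D))   [double negation]
⇔ B ∨ ¬D ∨ ¬(¬D ∨ C) ∨ ¬(¬C ∨ D)   [De Morgan]
⇔ B ∨ ¬D ∨ (¬¬D ∧ ¬C) ∨ ¬(¬C ∨ D)   [De Morgan]
⇔ B ∨ ¬D ∨ (D ∧ ¬C) ∨ ¬(¬C ∨ D)   [double negation]
⇔ B ∨ ¬D ∨ (D ∧ ¬C) ∨ (¬¬C ∧ ¬D)   [De Morgan]
⇔ B ∨ ¬D ∨ (D ∧ ¬C) ∨ (C ∧ ¬D)   [double negation]
⇔ B ∨ ¬D ∨ (D ∧ ¬C)   [simplify]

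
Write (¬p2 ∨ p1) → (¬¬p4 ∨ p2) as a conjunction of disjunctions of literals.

(¬p2 ∨ p1) → (¬¬p4 ∨ p2)
≡ ¬(¬p2 ∨ p1) ∨ ¬¬p4 ∨ p2
≡ (¬¬p2 ∧ ¬p1) ∨ ¬¬p4 ∨ p2
≡ (p2 ∧ ¬p1) ∨ ¬¬p4 ∨ p2
≡ (p2 ∧ ¬p1) ∨ p4 ∨ p2
≡ (p2 ∨ p4 ∨ p2) ∧ (¬p1 ∨ p4 ∨ p2)
≡ p2 ∨ p4

p2 ∨ p4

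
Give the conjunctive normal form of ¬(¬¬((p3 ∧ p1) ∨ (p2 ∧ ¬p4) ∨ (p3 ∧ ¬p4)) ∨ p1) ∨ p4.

¬(¬¬((p3 ∧ p1) ∨ (p2 ∧ ¬p4) ∨ (p3 ∧ ¬p4)) ∨ p1) ∨ p4
≡ (¬¬¬((p3 ∧ p1) ∨ (p2 ∧ ¬p4) ∨ (p3 ∧ ¬p4)) ∧ ¬p1) ∨ p4   [De Morgan]
≡ (¬((p3 ∧ p1) ∨ (p2 ∧ ¬p4) ∨ (p3 ∧ ¬p4)) ∧ ¬p1) ∨ p4   [double negation]
≡ (¬(p3 ∧ p1) ∧ ¬(p2 ∧ ¬p4) ∧ ¬(p3 ∧ ¬p4) ∧ ¬p1) ∨ p4   [De Morgan]
≡ ((¬p3 ∨ ¬p1) ∧ ¬(p2 ∧ ¬p4) ∧ ¬(p3 ∧ ¬p4) ∧ ¬p1) ∨ p4   [De Morgan]
≡ ((¬p3 ∨ ¬p1) ∧ (¬p2 ∨ ¬¬p4) ∧ ¬(p3 ∧ ¬p4) ∧ ¬p1) ∨ p4   [De Morgan]
≡ ((¬p3 ∨ ¬p1) ∧ (¬p2 ∨ p4) ∧ ¬(p3 ∧ ¬p4) ∧ ¬p1) ∨ p4   [double negation]
≡ ((¬p3 ∨ ¬p1) ∧ (¬p2 ∨ p4) ∧ (¬p3 ∨ ¬¬p4) ∧ ¬p1) ∨ p4   [De Morgan]
≡ ((¬p3 ∨ ¬p1) ∧ (¬p2 ∨ p4) ∧ (¬p3 ∨ p4) ∧ ¬p1) ∨ p4   [double negation]
≡ (¬p3 ∨ ¬p1 ∨ p4) ∧ (¬p2 ∨ p4 ∨ p4) ∧ (¬p3 ∨ p4 ∨ p4) ∧ (¬p1 ∨ p4)   [distribute ∨ over ∧]
≡ (¬p2 ∨ p4) ∧ (¬p3 ∨ p4) ∧ (¬p1 ∨ p4)   [simplify]

(¬p2 ∨ p4) ∧ (¬p3 ∨ p4) ∧ (¬p1 ∨ p4)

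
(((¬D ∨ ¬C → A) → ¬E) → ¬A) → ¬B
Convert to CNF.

(((¬D ∨ ¬C → A) → ¬E) → ¬A) → ¬B
≡ ¬(((¬D ∨ ¬C → A) → ¬E) → ¬A) ∨ ¬B   [eliminate →]
≡ ¬(¬((¬D ∨ ¬C → A) → ¬E) ∨ ¬A) ∨ ¬B   [eliminate →]
≡ ¬(¬(¬(¬D ∨ ¬C → A) ∨ ¬E) ∨ ¬A) ∨ ¬B   [eliminate →]
≡ ¬(¬(¬(¬(¬D ∨ ¬C) ∨ A) ∨ ¬E) ∨ ¬A) ∨ ¬B   [eliminate →]
≡ ¬¬(¬(¬(¬D ∨ ¬C) ∨ A) ∨ ¬E) ∧ ¬¬A ∨ ¬B   [De Morgan]
≡ (¬(¬(¬D ∨ ¬C) ∨ A) ∨ ¬E) ∧ ¬¬A ∨ ¬B   [double negation]
≡ (¬¬(¬D ∨ ¬C) ∧ ¬A ∨ ¬E) ∧ ¬¬A ∨ ¬B   [De Morgan]
≡ ((¬D ∨ ¬C) ∧ ¬A ∨ ¬E) ∧ ¬¬A ∨ ¬B   [double negation]
≡ ((¬D ∨ ¬C) ∧ ¬A ∨ ¬E) ∧ A ∨ ¬B   [double negation]
≡ (¬D ∨ ¬C ∨ ¬E ∨ ¬B) ∧ (¬A ∨ ¬E ∨ ¬B) ∧ (A ∨ ¬B)   [distribute ∨ over ∧]

(¬D ∨ ¬C ∨ ¬E ∨ ¬B) ∧ (¬A ∨ ¬E ∨ ¬B) ∧ (A ∨ ¬B)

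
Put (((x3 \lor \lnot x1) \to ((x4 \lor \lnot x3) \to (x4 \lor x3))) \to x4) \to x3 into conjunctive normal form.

(((x3 \lor \lnot x1) \to ((x4 \lor \lnot x3) \to (x4 \lor x3))) \to x4) \to x3
= \lnot (((x3 \lor \lnot x1) \to ((x4 \lor \lnot x3) \to (x4 \lor x3))) \to x4) \lor x3   [eliminate \to]
= \lnot (\lnot ((x3 \lor \lnot x1) \to ((x4 \lor \lnot x3) \to (x4 \lor x3))) \lor x4) \lor x3   [eliminate \to]
= \lnot (\lnot (\lnot (x3 \lor \lnot x1) \lor ((x4 \lor \lnot x3) \to (x4 \lor x3))) \lor x4) \lor x3   [eliminate \to]
= \lnot (\lnot (\lnot (x3 \lor \lnot x1) \lor \lnot (x4 \lor \lnot x3) \lor x4 \lor x3) \lor x4) \lor x3   [eliminate \to]
= (\lnot \lnot (\lnot (x3 \lor \lnot x1) \lor \lnot (x4 \lor \lnot x3) \lor x4 \lor x3) \land \lnot x4) \lor x3   [De Morgan]
= ((\lnot (x3 \lor \lnot x1) \lor \lnot (x4 \lor \lnot x3) \lor x4 \lor x3) \land \lnot x4) \lor x3   [double negation]
= (((\lnot x3 \land \lnot \lnot x1) \lor \lnot (x4 \lor \lnot x3) \lor x4 \lor x3) \land \lnot x4) \lor x3   [De Morgan]
= (((\lnot x3 \land x1) \lor \lnot (x4 \lor \lnot x3) \lor x4 \lor x3) \land \lnot x4) \lor x3   [double negation]
= (((\lnot x3 \land x1) \lor (\lnot x4 \land \lnot \lnot x3) \lor x4 \lor x3) \land \lnot x4) \lor x3   [De Morgan]
= (((\lnot x3 \land x1) \lor (\lnot x4 \land x3) \lor x4 \lor x3) \land \lnot x4) \lor x3   [double negation]
= (\lnot x3 \lor \lnot x4 \lor x4 \lor x3 \lor x3) \land (\lnot x3 \lor x3 \lor x4 \lor x3 \lor x3) \land (x1 \lor \lnot x4 \lor x4 \lor x3 \lor x3) \land (x1 \lor x3 \lor x4 \lor x3 \lor x3) \land (\lnot x4 \lor x3)   [distribute \lor over \land]
= (x1 \lor x3 \lor x4) \land (\lnot x4 \lor x3)   [simplify]

(x1 \lor x3 \lor x4) \land (\lnot x4 \lor x3)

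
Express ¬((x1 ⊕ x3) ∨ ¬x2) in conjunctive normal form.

¬((x1 ⊕ x3) ∨ ¬x2)
⇔ ¬(((x1 ∨ x3) ∧ ¬(x1 ∧ x3)) ∨ ¬x2)   [expand ⊕]
⇔ ¬((x1 ∨ x3) ∧ ¬(x1 ∧ x3)) ∧ ¬¬x2   [De Morgan]
⇔ (¬(x1 ∨ x3) ∨ ¬¬(x1 ∧ x3)) ∧ ¬¬x2   [De Morgan]
⇔ ((¬x1 ∧ ¬x3) ∨ ¬¬(x1 ∧ x3)) ∧ ¬¬x2   [De Morgan]
⇔ ((¬x1 ∧ ¬x3) ∨ (x1 ∧ x3)) ∧ ¬¬x2   [double negation]
⇔ ((¬x1 ∧ ¬x3) ∨ (x1 ∧ x3)) ∧ x2   [double negation]
⇔ (¬x1 ∨ x1) ∧ (¬x1 ∨ x3) ∧ (¬x3 ∨ x1) ∧ (¬x3 ∨ x3) ∧ x2   [distribute ∨ over ∧]
⇔ (¬x1 ∨ x3) ∧ (¬x3 ∨ x1) ∧ x2   [simplify]

(¬x1 ∨ x3) ∧ (¬x3 ∨ x1) ∧ x2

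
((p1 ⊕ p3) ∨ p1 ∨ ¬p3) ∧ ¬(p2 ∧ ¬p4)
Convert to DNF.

((p1 ⊕ p3) ∨ p1 ∨ ¬p3) ∧ ¬(p2 ∧ ¬p4)
⇔ ((p1 ∧ ¬p3) ∨ (¬p1 ∧ p3) ∨ p1 ∨ ¬p3) ∧ ¬(p2 ∧ ¬p4)   [expand ⊕]
⇔ ((p1 ∧ ¬p3) ∨ (¬p1 ∧ p3) ∨ p1 ∨ ¬p3) ∧ (¬p2 ∨ ¬¬p4)   [De Morgan]
⇔ ((p1 ∧ ¬p3) ∨ (¬p1 ∧ p3) ∨ p1 ∨ ¬p3) ∧ (¬p2 ∨ p4)   [double negation]
⇔ (p1 ∧ ¬p3 ∧ ¬p2) ∨ (p1 ∧ ¬p3 ∧ p4) ∨ (¬p1 ∧ p3 ∧ ¬p2) ∨ (¬p1 ∧ p3 ∧ p4) ∨ (p1 ∧ ¬p2) ∨ (p1 ∧ p4) ∨ (¬p3 ∧ ¬p2) ∨ (¬p3 ∧ p4)   [distribute ∧ over ∨]
⇔ (¬p1 ∧ p3 ∧ ¬p2) ∨ (¬p1 ∧ p3 ∧ p4) ∨ (p1 ∧ ¬p2) ∨ (p1 ∧ p4) ∨ (¬p3 ∧ ¬p2) ∨ (¬p3 ∧ p4)   [simplify]

(¬p1 ∧ p3 ∧ ¬p2) ∨ (¬p1 ∧ p3 ∧ p4) ∨ (p1 ∧ ¬p2) ∨ (p1 ∧ p4) ∨ (¬p3 ∧ ¬p2) ∨ (¬p3 ∧ p4)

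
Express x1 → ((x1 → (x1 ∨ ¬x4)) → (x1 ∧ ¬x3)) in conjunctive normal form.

¬x1 ∨ ¬x3

x1 → ((x1 → (x1 ∨ ¬x4)) → (x1 ∧ ¬x3))
≡ ¬x1 ∨ ((x1 → (x1 ∨ ¬x4)) → (x1 ∧ ¬x3))   (eliminate →)
≡ ¬x1 ∨ ¬(x1 → (x1 ∨ ¬x4)) ∨ (x1 ∧ ¬x3)   (eliminate →)
≡ ¬x1 ∨ ¬(¬x1 ∨ x1 ∨ ¬x4) ∨ (x1 ∧ ¬x3)   (eliminate →)
≡ ¬x1 ∨ (¬¬x1 ∧ ¬x1 ∧ ¬¬x4) ∨ (x1 ∧ ¬x3)   (De Morgan)
≡ ¬x1 ∨ (x1 ∧ ¬x1 ∧ ¬¬x4) ∨ (x1 ∧ ¬x3)   (double negation)
≡ ¬x1 ∨ (x1 ∧ ¬x1 ∧ x4) ∨ (x1 ∧ ¬x3)   (double negation)
≡ (¬x1 ∨ x1 ∨ x1) ∧ (¬x1 ∨ x1 ∨ ¬x3) ∧ (¬x1 ∨ ¬x1 ∨ x1) ∧ (¬x1 ∨ ¬x1 ∨ ¬x3) ∧ (¬x1 ∨ x4 ∨ x1) ∧ (¬x1 ∨ x4 ∨ ¬x3)   (distribute ∨ over ∧)
≡ ¬x1 ∨ ¬x3   (simplify)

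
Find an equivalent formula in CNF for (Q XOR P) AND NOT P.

(Q OR P) AND NOT P

(Q XOR P) AND NOT P
= (Q OR P) AND NOT (Q AND P) AND NOT P   — expand XOR
= (Q OR P) AND (NOT Q OR NOT P) AND NOT P   — De Morgan
= (Q OR P) AND NOT P   — simplify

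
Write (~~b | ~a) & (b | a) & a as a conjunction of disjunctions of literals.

(b | ~a) & a

(~~b | ~a) & (b | a) & a
= (b | ~a) & (b | a) & a
= (b | ~a) & a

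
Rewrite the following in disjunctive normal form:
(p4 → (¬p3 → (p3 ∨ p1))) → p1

(p4 → (¬p3 → (p3 ∨ p1))) → p1
⇔ ¬(p4 → (¬p3 → (p3 ∨ p1))) ∨ p1
⇔ ¬(¬p4 ∨ (¬p3 → (p3 ∨ p1))) ∨ p1
⇔ ¬(¬p4 ∨ ¬¬p3 ∨ p3 ∨ p1) ∨ p1
⇔ (¬¬p4 ∧ ¬¬¬p3 ∧ ¬p3 ∧ ¬p1) ∨ p1
⇔ (p4 ∧ ¬¬¬p3 ∧ ¬p3 ∧ ¬p1) ∨ p1
⇔ (p4 ∧ ¬p3 ∧ ¬p3 ∧ ¬p1) ∨ p1
⇔ (p4 ∧ ¬p3 ∧ ¬p1) ∨ p1

(p4 ∧ ¬p3 ∧ ¬p1) ∨ p1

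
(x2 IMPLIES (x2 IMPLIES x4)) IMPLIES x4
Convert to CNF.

(x2 IMPLIES (x2 IMPLIES x4)) IMPLIES x4
⇔ NOT (x2 IMPLIES (x2 IMPLIES x4)) OR x4   [eliminate IMPLIES]
⇔ NOT (NOT x2 OR (x2 IMPLIES x4)) OR x4   [eliminate IMPLIES]
⇔ NOT (NOT x2 OR NOT x2 OR x4) OR x4   [eliminate IMPLIES]
⇔ (NOT NOT x2 AND NOT NOT x2 AND NOT x4) OR x4   [De Morgan]
⇔ (x2 AND NOT NOT x2 AND NOT x4) OR x4   [double negation]
⇔ (x2 AND x2 AND NOT x4) OR x4   [double negation]
⇔ (x2 OR x4) AND (x2 OR x4) AND (NOT x4 OR x4)   [distribute OR over AND]
⇔ x2 OR x4   [simplify]

x2 OR x4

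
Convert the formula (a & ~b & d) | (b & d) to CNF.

(a | b) & d

(a & ~b & d) | (b & d)
≡ (a | b) & (a | d) & (~b | b) & (~b | d) & (d | b) & (d | d)   [distribute | over &]
≡ (a | b) & d   [simplify]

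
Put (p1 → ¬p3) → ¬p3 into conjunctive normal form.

p1 ∨ ¬p3

(p1 → ¬p3) → ¬p3
≡ ¬(p1 → ¬p3) ∨ ¬p3   (eliminate →)
≡ ¬(¬p1 ∨ ¬p3) ∨ ¬p3   (eliminate →)
≡ (¬¬p1 ∧ ¬¬p3) ∨ ¬p3   (De Morgan)
≡ (p1 ∧ ¬¬p3) ∨ ¬p3   (double negation)
≡ (p1 ∧ p3) ∨ ¬p3   (double negation)
≡ (p1 ∨ ¬p3) ∧ (p3 ∨ ¬p3)   (distribute ∨ over ∧)
≡ p1 ∨ ¬p3   (simplify)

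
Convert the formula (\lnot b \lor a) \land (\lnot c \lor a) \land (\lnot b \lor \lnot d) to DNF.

(\lnot b \land \lnot c) \lor (\lnot b \land a) \lor (a \land \lnot d)

(\lnot b \lor a) \land (\lnot c \lor a) \land (\lnot b \lor \lnot d)
= (\lnot b \land \lnot c \land \lnot b) \lor (\lnot b \land \lnot c \land \lnot d) \lor (\lnot b \land a \land \lnot b) \lor (\lnot b \land a \land \lnot d) \lor (a \land \lnot c \land \lnot b) \lor (a \land \lnot c \land \lnot d) \lor (a \land a \land \lnot b) \lor (a \land a \land \lnot d)   (distribute \land over \lor)
= (\lnot b \land \lnot c) \lor (\lnot b \land a) \lor (a \land \lnot d)   (simplify)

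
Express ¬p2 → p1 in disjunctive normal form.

p2 ∨ p1

¬p2 → p1
≡ ¬¬p2 ∨ p1   [eliminate →]
≡ p2 ∨ p1   [double negation]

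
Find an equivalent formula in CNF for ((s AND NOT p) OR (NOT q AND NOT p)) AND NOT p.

((s AND NOT p) OR (NOT q AND NOT p)) AND NOT p
≡ (s OR NOT q) AND (s OR NOT p) AND (NOT p OR NOT q) AND (NOT p OR NOT p) AND NOT p   [distribute OR over AND]
≡ (s OR NOT q) AND NOT p   [simplify]

(s OR NOT q) AND NOT p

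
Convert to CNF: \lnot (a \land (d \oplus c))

(\lnot a \lor \lnot d \lor c) \land (\lnot a \lor \lnot c \lor d)

\lnot (a \land (d \oplus c))
≡ \lnot (a \land (d \lor c) \land \lnot (d \land c))   [expand \oplus]
≡ \lnot a \lor \lnot (d \lor c) \lor \lnot \lnot (d \land c)   [De Morgan]
≡ \lnot a \lor (\lnot d \land \lnot c) \lor \lnot \lnot (d \land c)   [De Morgan]
≡ \lnot a \lor (\lnot d \land \lnot c) \lor (d \land c)   [double negation]
≡ (\lnot a \lor \lnot d \lor d) \land (\lnot a \lor \lnot d \lor c) \land (\lnot a \lor \lnot c \lor d) \land (\lnot a \lor \lnot c \lor c)   [distribute \lor over \land]
≡ (\lnot a \lor \lnot d \lor c) \land (\lnot a \lor \lnot c \lor d)   [simplify]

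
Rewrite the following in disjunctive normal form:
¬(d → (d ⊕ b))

¬(d → (d ⊕ b))
⇔ ¬(¬d ∨ (d ⊕ b))
⇔ ¬(¬d ∨ (d ∧ ¬b) ∨ (¬d ∧ b))
⇔ ¬¬d ∧ ¬(d ∧ ¬b) ∧ ¬(¬d ∧ b)
⇔ d ∧ ¬(d ∧ ¬b) ∧ ¬(¬d ∧ b)
⇔ d ∧ (¬d ∨ ¬¬b) ∧ ¬(¬d ∧ b)
⇔ d ∧ (¬d ∨ b) ∧ ¬(¬d ∧ b)
⇔ d ∧ (¬d ∨ b) ∧ (¬¬d ∨ ¬b)
⇔ d ∧ (¬d ∨ b) ∧ (d ∨ ¬b)
⇔ (d ∧ ¬d ∧ d) ∨ (d ∧ ¬d ∧ ¬b) ∨ (d ∧ b ∧ d) ∨ (d ∧ b ∧ ¬b)
⇔ d ∧ b

d ∧ b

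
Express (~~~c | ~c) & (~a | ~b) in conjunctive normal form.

~c & (~a | ~b)

(~~~c | ~c) & (~a | ~b)
≡ (~c | ~c) & (~a | ~b)   (double negation)
≡ ~c & (~a | ~b)   (simplify)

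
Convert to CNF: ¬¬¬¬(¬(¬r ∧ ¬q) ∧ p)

¬¬¬¬(¬(¬r ∧ ¬q) ∧ p)
= ¬¬(¬(¬r ∧ ¬q) ∧ p)   (double negation)
= ¬(¬r ∧ ¬q) ∧ p   (double negation)
= (¬¬r ∨ ¬¬q) ∧ p   (De Morgan)
= (r ∨ ¬¬q) ∧ p   (double negation)
= (r ∨ q) ∧ p   (double negation)

(r ∨ q) ∧ p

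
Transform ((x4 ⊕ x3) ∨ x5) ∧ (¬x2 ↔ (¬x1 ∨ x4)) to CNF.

((x4 ⊕ x3) ∨ x5) ∧ (¬x2 ↔ (¬x1 ∨ x4))
≡ (((x4 ∨ x3) ∧ ¬(x4 ∧ x3)) ∨ x5) ∧ (¬x2 ↔ (¬x1 ∨ x4))
≡ (((x4 ∨ x3) ∧ ¬(x4 ∧ x3)) ∨ x5) ∧ (¬x2 → (¬x1 ∨ x4)) ∧ ((¬x1 ∨ x4) → ¬x2)
≡ (((x4 ∨ x3) ∧ ¬(x4 ∧ x3)) ∨ x5) ∧ (¬¬x2 ∨ ¬x1 ∨ x4) ∧ ((¬x1 ∨ x4) → ¬x2)
≡ (((x4 ∨ x3) ∧ ¬(x4 ∧ x3)) ∨ x5) ∧ (¬¬x2 ∨ ¬x1 ∨ x4) ∧ (¬(¬x1 ∨ x4) ∨ ¬x2)
≡ (((x4 ∨ x3) ∧ (¬x4 ∨ ¬x3)) ∨ x5) ∧ (¬¬x2 ∨ ¬x1 ∨ x4) ∧ (¬(¬x1 ∨ x4) ∨ ¬x2)
≡ (((x4 ∨ x3) ∧ (¬x4 ∨ ¬x3)) ∨ x5) ∧ (x2 ∨ ¬x1 ∨ x4) ∧ (¬(¬x1 ∨ x4) ∨ ¬x2)
≡ (((x4 ∨ x3) ∧ (¬x4 ∨ ¬x3)) ∨ x5) ∧ (x2 ∨ ¬x1 ∨ x4) ∧ ((¬¬x1 ∧ ¬x4) ∨ ¬x2)
≡ (((x4 ∨ x3) ∧ (¬x4 ∨ ¬x3)) ∨ x5) ∧ (x2 ∨ ¬x1 ∨ x4) ∧ ((x1 ∧ ¬x4) ∨ ¬x2)
≡ (x4 ∨ x3 ∨ x5) ∧ (¬x4 ∨ ¬x3 ∨ x5) ∧ (x2 ∨ ¬x1 ∨ x4) ∧ (x1 ∨ ¬x2) ∧ (¬x4 ∨ ¬x2)

(x4 ∨ x3 ∨ x5) ∧ (¬x4 ∨ ¬x3 ∨ x5) ∧ (x2 ∨ ¬x1 ∨ x4) ∧ (x1 ∨ ¬x2) ∧ (¬x4 ∨ ¬x2)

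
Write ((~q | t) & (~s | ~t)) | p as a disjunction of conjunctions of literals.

((~q | t) & (~s | ~t)) | p
= (~q & ~s) | (~q & ~t) | (t & ~s) | (t & ~t) | p   — distribute & over |
= (~q & ~s) | (~q & ~t) | (t & ~s) | p   — simplify

(~q & ~s) | (~q & ~t) | (t & ~s) | p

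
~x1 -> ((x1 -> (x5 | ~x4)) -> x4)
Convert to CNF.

x1 | x4

~x1 -> ((x1 -> (x5 | ~x4)) -> x4)
≡ ~~x1 | ((x1 -> (x5 | ~x4)) -> x4)   (eliminate ->)
≡ ~~x1 | ~(x1 -> (x5 | ~x4)) | x4   (eliminate ->)
≡ ~~x1 | ~(~x1 | x5 | ~x4) | x4   (eliminate ->)
≡ x1 | ~(~x1 | x5 | ~x4) | x4   (double negation)
≡ x1 | (~~x1 & ~x5 & ~~x4) | x4   (De Morgan)
≡ x1 | (x1 & ~x5 & ~~x4) | x4   (double negation)
≡ x1 | (x1 & ~x5 & x4) | x4   (double negation)
≡ (x1 | x1 | x4) & (x1 | ~x5 | x4) & (x1 | x4 | x4)   (distribute | over &)
≡ x1 | x4   (simplify)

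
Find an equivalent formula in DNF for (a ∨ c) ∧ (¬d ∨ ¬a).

(a ∧ ¬d) ∨ (c ∧ ¬d) ∨ (c ∧ ¬a)

(a ∨ c) ∧ (¬d ∨ ¬a)
⇔ (a ∧ ¬d) ∨ (a ∧ ¬a) ∨ (c ∧ ¬d) ∨ (c ∧ ¬a)   [distribute ∧ over ∨]
⇔ (a ∧ ¬d) ∨ (c ∧ ¬d) ∨ (c ∧ ¬a)   [simplify]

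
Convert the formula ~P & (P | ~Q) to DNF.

~P & ~Q

~P & (P | ~Q)
≡ (~P & P) | (~P & ~Q)   [distribute & over |]
≡ ~P & ~Q   [simplify]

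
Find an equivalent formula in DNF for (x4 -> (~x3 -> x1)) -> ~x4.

(x4 -> (~x3 -> x1)) -> ~x4
= ~(x4 -> (~x3 -> x1)) | ~x4   [eliminate ->]
= ~(~x4 | (~x3 -> x1)) | ~x4   [eliminate ->]
= ~(~x4 | ~~x3 | x1) | ~x4   [eliminate ->]
= (~~x4 & ~~~x3 & ~x1) | ~x4   [De Morgan]
= (x4 & ~~~x3 & ~x1) | ~x4   [double negation]
= (x4 & ~x3 & ~x1) | ~x4   [double negation]

(x4 & ~x3 & ~x1) | ~x4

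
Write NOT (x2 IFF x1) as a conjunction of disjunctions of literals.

NOT (x2 IFF x1)
≡ NOT ((x2 IMPLIES x1) AND (x1 IMPLIES x2))   — eliminate IFF
≡ NOT ((NOT x2 OR x1) AND (x1 IMPLIES x2))   — eliminate IMPLIES
≡ NOT ((NOT x2 OR x1) AND (NOT x1 OR x2))   — eliminate IMPLIES
≡ NOT (NOT x2 OR x1) OR NOT (NOT x1 OR x2)   — De Morgan
≡ (NOT NOT x2 AND NOT x1) OR NOT (NOT x1 OR x2)   — De Morgan
≡ (x2 AND NOT x1) OR NOT (NOT x1 OR x2)   — double negation
≡ (x2 AND NOT x1) OR (NOT NOT x1 AND NOT x2)   — De Morgan
≡ (x2 AND NOT x1) OR (x1 AND NOT x2)   — double negation
≡ (x2 OR x1) AND (x2 OR NOT x2) AND (NOT x1 OR x1) AND (NOT x1 OR NOT x2)   — distribute OR over AND
≡ (x2 OR x1) AND (NOT x1 OR NOT x2)   — simplify

(x2 OR x1) AND (NOT x1 OR NOT x2)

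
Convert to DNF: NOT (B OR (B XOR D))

NOT B AND NOT D

NOT (B OR (B XOR D))
≡ NOT (B OR (B AND NOT D) OR (NOT B AND D))   — expand XOR
≡ NOT B AND NOT (B AND NOT D) AND NOT (NOT B AND D)   — De Morgan
≡ NOT B AND (NOT B OR NOT NOT D) AND NOT (NOT B AND D)   — De Morgan
≡ NOT B AND (NOT B OR D) AND NOT (NOT B AND D)   — double negation
≡ NOT B AND (NOT B OR D) AND (NOT NOT B OR NOT D)   — De Morgan
≡ NOT B AND (NOT B OR D) AND (B OR NOT D)   — double negation
≡ (NOT B AND NOT B AND B) OR (NOT B AND NOT B AND NOT D) OR (NOT B AND D AND B) OR (NOT B AND D AND NOT D)   — distribute AND over OR
≡ NOT B AND NOT D   — simplify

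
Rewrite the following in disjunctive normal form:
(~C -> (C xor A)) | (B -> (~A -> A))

(~C -> (C xor A)) | (B -> (~A -> A))
⇔ ~~C | (C xor A) | (B -> (~A -> A))   [eliminate ->]
⇔ ~~C | (C & ~A) | (~C & A) | (B -> (~A -> A))   [expand xor]
⇔ ~~C | (C & ~A) | (~C & A) | ~B | (~A -> A)   [eliminate ->]
⇔ ~~C | (C & ~A) | (~C & A) | ~B | ~~A | A   [eliminate ->]
⇔ C | (C & ~A) | (~C & A) | ~B | ~~A | A   [double negation]
⇔ C | (C & ~A) | (~C & A) | ~B | A | A   [double negation]
⇔ C | ~B | A   [simplify]

C | ~B | A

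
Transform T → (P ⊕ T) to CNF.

¬T ∨ ¬P

T → (P ⊕ T)
= ¬T ∨ (P ⊕ T)   [eliminate →]
= ¬T ∨ ((P ∨ T) ∧ ¬(P ∧ T))   [expand ⊕]
= ¬T ∨ ((P ∨ T) ∧ (¬P ∨ ¬T))   [De Morgan]
= (¬T ∨ P ∨ T) ∧ (¬T ∨ ¬P ∨ ¬T)   [distribute ∨ over ∧]
= ¬T ∨ ¬P   [simplify]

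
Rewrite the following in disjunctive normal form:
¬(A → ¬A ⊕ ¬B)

¬(A → ¬A ⊕ ¬B)
= ¬(¬A ∨ (¬A ⊕ ¬B))   (eliminate →)
= ¬(¬A ∨ ¬A ∧ ¬¬B ∨ ¬¬A ∧ ¬B)   (expand ⊕)
= ¬¬A ∧ ¬(¬A ∧ ¬¬B) ∧ ¬(¬¬A ∧ ¬B)   (De Morgan)
= A ∧ ¬(¬A ∧ ¬¬B) ∧ ¬(¬¬A ∧ ¬B)   (double negation)
= A ∧ (¬¬A ∨ ¬¬¬B) ∧ ¬(¬¬A ∧ ¬B)   (De Morgan)
= A ∧ (A ∨ ¬¬¬B) ∧ ¬(¬¬A ∧ ¬B)   (double negation)
= A ∧ (A ∨ ¬B) ∧ ¬(¬¬A ∧ ¬B)   (double negation)
= A ∧ (A ∨ ¬B) ∧ (¬¬¬A ∨ ¬¬B)   (De Morgan)
= A ∧ (A ∨ ¬B) ∧ (¬A ∨ ¬¬B)   (double negation)
= A ∧ (A ∨ ¬B) ∧ (¬A ∨ B)   (double negation)
= A ∧ A ∧ ¬A ∨ A ∧ A ∧ B ∨ A ∧ ¬B ∧ ¬A ∨ A ∧ ¬B ∧ B   (distribute ∧ over ∨)
= A ∧ B   (simplify)

A ∧ B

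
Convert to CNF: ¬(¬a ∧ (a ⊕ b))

¬(¬a ∧ (a ⊕ b))
⇔ ¬(¬a ∧ (a ∨ b) ∧ ¬(a ∧ b))   [expand ⊕]
⇔ ¬¬a ∨ ¬(a ∨ b) ∨ ¬¬(a ∧ b)   [De Morgan]
⇔ a ∨ ¬(a ∨ b) ∨ ¬¬(a ∧ b)   [double negation]
⇔ a ∨ (¬a ∧ ¬b) ∨ ¬¬(a ∧ b)   [De Morgan]
⇔ a ∨ (¬a ∧ ¬b) ∨ (a ∧ b)   [double negation]
⇔ (a ∨ ¬a ∨ a) ∧ (a ∨ ¬a ∨ b) ∧ (a ∨ ¬b ∨ a) ∧ (a ∨ ¬b ∨ b)   [distribute ∨ over ∧]
⇔ a ∨ ¬b   [simplify]

a ∨ ¬b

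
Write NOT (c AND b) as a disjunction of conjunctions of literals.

NOT (c AND b)
= NOT c OR NOT b   [De Morgan]

NOT c OR NOT b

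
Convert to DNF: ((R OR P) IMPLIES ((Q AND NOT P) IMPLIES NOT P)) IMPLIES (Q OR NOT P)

((R OR P) IMPLIES ((Q AND NOT P) IMPLIES NOT P)) IMPLIES (Q OR NOT P)
= NOT ((R OR P) IMPLIES ((Q AND NOT P) IMPLIES NOT P)) OR Q OR NOT P   [eliminate IMPLIES]
= NOT (NOT (R OR P) OR ((Q AND NOT P) IMPLIES NOT P)) OR Q OR NOT P   [eliminate IMPLIES]
= NOT (NOT (R OR P) OR NOT (Q AND NOT P) OR NOT P) OR Q OR NOT P   [eliminate IMPLIES]
= (NOT NOT (R OR P) AND NOT NOT (Q AND NOT P) AND NOT NOT P) OR Q OR NOT P   [De Morgan]
= ((R OR P) AND NOT NOT (Q AND NOT P) AND NOT NOT P) OR Q OR NOT P   [double negation]
= ((R OR P) AND Q AND NOT P AND NOT NOT P) OR Q OR NOT P   [double negation]
= ((R OR P) AND Q AND NOT P AND P) OR Q OR NOT P   [double negation]
= (R AND Q AND NOT P AND P) OR (P AND Q AND NOT P AND P) OR Q OR NOT P   [distribute AND over OR]
= Q OR NOT P   [simplify]

Q OR NOT P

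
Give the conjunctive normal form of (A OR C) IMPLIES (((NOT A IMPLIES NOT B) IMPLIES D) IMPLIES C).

(A OR C) IMPLIES (((NOT A IMPLIES NOT B) IMPLIES D) IMPLIES C)
≡ NOT (A OR C) OR (((NOT A IMPLIES NOT B) IMPLIES D) IMPLIES C)
≡ NOT (A OR C) OR NOT ((NOT A IMPLIES NOT B) IMPLIES D) OR C
≡ NOT (A OR C) OR NOT (NOT (NOT A IMPLIES NOT B) OR D) OR C
≡ NOT (A OR C) OR NOT (NOT (NOT NOT A OR NOT B) OR D) OR C
≡ (NOT A AND NOT C) OR NOT (NOT (NOT NOT A OR NOT B) OR D) OR C
≡ (NOT A AND NOT C) OR (NOT NOT (NOT NOT A OR NOT B) AND NOT D) OR C
≡ (NOT A AND NOT C) OR ((NOT NOT A OR NOT B) AND NOT D) OR C
≡ (NOT A AND NOT C) OR ((A OR NOT B) AND NOT D) OR C
≡ (NOT A OR A OR NOT B OR C) AND (NOT A OR NOT D OR C) AND (NOT C OR A OR NOT B OR C) AND (NOT C OR NOT D OR C)
≡ NOT A OR NOT D OR C

NOT A OR NOT D OR C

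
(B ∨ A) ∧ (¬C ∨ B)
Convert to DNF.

(B ∨ A) ∧ (¬C ∨ B)
≡ (B ∧ ¬C) ∨ (B ∧ B) ∨ (A ∧ ¬C) ∨ (A ∧ B)   [distribute ∧ over ∨]
≡ B ∨ (A ∧ ¬C)   [simplify]

B ∨ (A ∧ ¬C)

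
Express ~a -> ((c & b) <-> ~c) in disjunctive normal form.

a | (~b & c)

~a -> ((c & b) <-> ~c)
= ~~a | ((c & b) <-> ~c)
= ~~a | (((c & b) -> ~c) & (~c -> (c & b)))
= ~~a | ((~(c & b) | ~c) & (~c -> (c & b)))
= ~~a | ((~(c & b) | ~c) & (~~c | (c & b)))
= a | ((~(c & b) | ~c) & (~~c | (c & b)))
= a | ((~c | ~b | ~c) & (~~c | (c & b)))
= a | ((~c | ~b | ~c) & (c | (c & b)))
= a | (~c & c) | (~c & c & b) | (~b & c) | (~b & c & b) | (~c & c) | (~c & c & b)
= a | (~b & c)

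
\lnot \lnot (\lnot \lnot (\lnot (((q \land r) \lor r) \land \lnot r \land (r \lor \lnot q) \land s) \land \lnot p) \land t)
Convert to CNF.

\lnot \lnot (\lnot \lnot (\lnot (((q \land r) \lor r) \land \lnot r \land (r \lor \lnot q) \land s) \land \lnot p) \land t)
= \lnot \lnot (\lnot (((q \land r) \lor r) \land \lnot r \land (r \lor \lnot q) \land s) \land \lnot p) \land t   (double negation)
= \lnot (((q \land r) \lor r) \land \lnot r \land (r \lor \lnot q) \land s) \land \lnot p \land t   (double negation)
= (\lnot ((q \land r) \lor r) \lor \lnot \lnot r \lor \lnot (r \lor \lnot q) \lor \lnot s) \land \lnot p \land t   (De Morgan)
= ((\lnot (q \land r) \land \lnot r) \lor \lnot \lnot r \lor \lnot (r \lor \lnot q) \lor \lnot s) \land \lnot p \land t   (De Morgan)
= (((\lnot q \lor \lnot r) \land \lnot r) \lor \lnot \lnot r \lor \lnot (r \lor \lnot q) \lor \lnot s) \land \lnot p \land t   (De Morgan)
= (((\lnot q \lor \lnot r) \land \lnot r) \lor r \lor \lnot (r \lor \lnot q) \lor \lnot s) \land \lnot p \land t   (double negation)
= (((\lnot q \lor \lnot r) \land \lnot r) \lor r \lor (\lnot r \land \lnot \lnot q) \lor \lnot s) \land \lnot p \land t   (De Morgan)
= (((\lnot q \lor \lnot r) \land \lnot r) \lor r \lor (\lnot r \land q) \lor \lnot s) \land \lnot p \land t   (double negation)
= (\lnot q \lor \lnot r \lor r \lor \lnot r \lor \lnot s) \land (\lnot q \lor \lnot r \lor r \lor q \lor \lnot s) \land (\lnot r \lor r \lor \lnot r \lor \lnot s) \land (\lnot r \lor r \lor q \lor \lnot s) \land \lnot p \land t   (distribute \lor over \land)
= \lnot p \land t   (simplify)

\lnot p \land t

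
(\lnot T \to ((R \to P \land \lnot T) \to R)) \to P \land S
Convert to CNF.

(\lnot T \to ((R \to P \land \lnot T) \to R)) \to P \land S
⇔ \lnot (\lnot T \to ((R \to P \land \lnot T) \to R)) \lor P \land S   — eliminate \to
⇔ \lnot (\lnot \lnot T \lor ((R \to P \land \lnot T) \to R)) \lor P \land S   — eliminate \to
⇔ \lnot (\lnot \lnot T \lor \lnot (R \to P \land \lnot T) \lor R) \lor P \land S   — eliminate \to
⇔ \lnot (\lnot \lnot T \lor \lnot (\lnot R \lor P \land \lnot T) \lor R) \lor P \land S   — eliminate \to
⇔ \lnot \lnot \lnot T \land \lnot \lnot (\lnot R \lor P \land \lnot T) \land \lnot R \lor P \land S   — De Morgan
⇔ \lnot T \land \lnot \lnot (\lnot R \lor P \land \lnot T) \land \lnot R \lor P \land S   — double negation
⇔ \lnot T \land (\lnot R \lor P \land \lnot T) \land \lnot R \lor P \land S   — double negation
⇔ (\lnot T \lor P) \land (\lnot T \lor S) \land (\lnot R \lor P \lor P) \land (\lnot R \lor P \lor S) \land (\lnot R \lor \lnot T \lor P) \land (\lnot R \lor \lnot T \lor S) \land (\lnot R \lor P) \land (\lnot R \lor S)   — distribute \lor over \land
⇔ (\lnot T \lor P) \land (\lnot T \lor S) \land (\lnot R \lor P) \land (\lnot R \lor S)   — simplify

(\lnot T \lor P) \land (\lnot T \lor S) \land (\lnot R \lor P) \land (\lnot R \lor S)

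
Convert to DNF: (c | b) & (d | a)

(c | b) & (d | a)
= (c & d) | (c & a) | (b & d) | (b & a)   [distribute & over |]

(c & d) | (c & a) | (b & d) | (b & a)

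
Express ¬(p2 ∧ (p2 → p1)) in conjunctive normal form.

¬p2 ∨ ¬p1

¬(p2 ∧ (p2 → p1))
≡ ¬(p2 ∧ (¬p2 ∨ p1))   — eliminate →
≡ ¬p2 ∨ ¬(¬p2 ∨ p1)   — De Morgan
≡ ¬p2 ∨ (¬¬p2 ∧ ¬p1)   — De Morgan
≡ ¬p2 ∨ (p2 ∧ ¬p1)   — double negation
≡ (¬p2 ∨ p2) ∧ (¬p2 ∨ ¬p1)   — distribute ∨ over ∧
≡ ¬p2 ∨ ¬p1   — simplify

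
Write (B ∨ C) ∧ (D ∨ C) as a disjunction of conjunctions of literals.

(B ∨ C) ∧ (D ∨ C)
⇔ (B ∧ D) ∨ (B ∧ C) ∨ (C ∧ D) ∨ (C ∧ C)   [distribute ∧ over ∨]
⇔ (B ∧ D) ∨ C   [simplify]

(B ∧ D) ∨ C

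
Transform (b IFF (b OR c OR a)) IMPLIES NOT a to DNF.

(b IFF (b OR c OR a)) IMPLIES NOT a
= NOT (b IFF (b OR c OR a)) OR NOT a   (eliminate IMPLIES)
= NOT ((b IMPLIES (b OR c OR a)) AND ((b OR c OR a) IMPLIES b)) OR NOT a   (eliminate IFF)
= NOT ((NOT b OR b OR c OR a) AND ((b OR c OR a) IMPLIES b)) OR NOT a   (eliminate IMPLIES)
= NOT ((NOT b OR b OR c OR a) AND (NOT (b OR c OR a) OR b)) OR NOT a   (eliminate IMPLIES)
= NOT (NOT b OR b OR c OR a) OR NOT (NOT (b OR c OR a) OR b) OR NOT a   (De Morgan)
= (NOT NOT b AND NOT b AND NOT c AND NOT a) OR NOT (NOT (b OR c OR a) OR b) OR NOT a   (De Morgan)
= (b AND NOT b AND NOT c AND NOT a) OR NOT (NOT (b OR c OR a) OR b) OR NOT a   (double negation)
= (b AND NOT b AND NOT c AND NOT a) OR (NOT NOT (b OR c OR a) AND NOT b) OR NOT a   (De Morgan)
= (b AND NOT b AND NOT c AND NOT a) OR ((b OR c OR a) AND NOT b) OR NOT a   (double negation)
= (b AND NOT b AND NOT c AND NOT a) OR (b AND NOT b) OR (c AND NOT b) OR (a AND NOT b) OR NOT a   (distribute AND over OR)
= (c AND NOT b) OR (a AND NOT b) OR NOT a   (simplify)

(c AND NOT b) OR (a AND NOT b) OR NOT a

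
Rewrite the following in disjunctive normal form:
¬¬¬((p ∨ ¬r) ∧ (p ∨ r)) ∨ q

(¬p ∧ r) ∨ (¬p ∧ ¬r) ∨ q

¬¬¬((p ∨ ¬r) ∧ (p ∨ r)) ∨ q
⇔ ¬((p ∨ ¬r) ∧ (p ∨ r)) ∨ q   [double negation]
⇔ ¬(p ∨ ¬r) ∨ ¬(p ∨ r) ∨ q   [De Morgan]
⇔ (¬p ∧ ¬¬r) ∨ ¬(p ∨ r) ∨ q   [De Morgan]
⇔ (¬p ∧ r) ∨ ¬(p ∨ r) ∨ q   [double negation]
⇔ (¬p ∧ r) ∨ (¬p ∧ ¬r) ∨ q   [De Morgan]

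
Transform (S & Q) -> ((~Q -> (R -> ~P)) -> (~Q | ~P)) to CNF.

~S | ~Q | ~P

(S & Q) -> ((~Q -> (R -> ~P)) -> (~Q | ~P))
≡ ~(S & Q) | ((~Q -> (R -> ~P)) -> (~Q | ~P))   — eliminate ->
≡ ~(S & Q) | ~(~Q -> (R -> ~P)) | ~Q | ~P   — eliminate ->
≡ ~(S & Q) | ~(~~Q | (R -> ~P)) | ~Q | ~P   — eliminate ->
≡ ~(S & Q) | ~(~~Q | ~R | ~P) | ~Q | ~P   — eliminate ->
≡ ~S | ~Q | ~(~~Q | ~R | ~P) | ~Q | ~P   — De Morgan
≡ ~S | ~Q | (~~~Q & ~~R & ~~P) | ~Q | ~P   — De Morgan
≡ ~S | ~Q | (~Q & ~~R & ~~P) | ~Q | ~P   — double negation
≡ ~S | ~Q | (~Q & R & ~~P) | ~Q | ~P   — double negation
≡ ~S | ~Q | (~Q & R & P) | ~Q | ~P   — double negation
≡ (~S | ~Q | ~Q | ~Q | ~P) & (~S | ~Q | R | ~Q | ~P) & (~S | ~Q | P | ~Q | ~P)   — distribute | over &
≡ ~S | ~Q | ~P   — simplify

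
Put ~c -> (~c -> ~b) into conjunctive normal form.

~c -> (~c -> ~b)
≡ ~~c | (~c -> ~b)   — eliminate ->
≡ ~~c | ~~c | ~b   — eliminate ->
≡ c | ~~c | ~b   — double negation
≡ c | c | ~b   — double negation
≡ c | ~b   — simplify

c | ~b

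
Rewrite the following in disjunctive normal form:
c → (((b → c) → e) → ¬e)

c → (((b → c) → e) → ¬e)
= ¬c ∨ (((b → c) → e) → ¬e)   [eliminate →]
= ¬c ∨ ¬((b → c) → e) ∨ ¬e   [eliminate →]
= ¬c ∨ ¬(¬(b → c) ∨ e) ∨ ¬e   [eliminate →]
= ¬c ∨ ¬(¬(¬b ∨ c) ∨ e) ∨ ¬e   [eliminate →]
= ¬c ∨ (¬¬(¬b ∨ c) ∧ ¬e) ∨ ¬e   [De Morgan]
= ¬c ∨ ((¬b ∨ c) ∧ ¬e) ∨ ¬e   [double negation]
= ¬c ∨ (¬b ∧ ¬e) ∨ (c ∧ ¬e) ∨ ¬e   [distribute ∧ over ∨]
= ¬c ∨ ¬e   [simplify]

¬c ∨ ¬e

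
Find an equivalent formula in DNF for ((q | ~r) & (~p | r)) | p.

((q | ~r) & (~p | r)) | p
≡ (q & ~p) | (q & r) | (~r & ~p) | (~r & r) | p   — distribute & over |
≡ (q & ~p) | (q & r) | (~r & ~p) | p   — simplify

(q & ~p) | (q & r) | (~r & ~p) | p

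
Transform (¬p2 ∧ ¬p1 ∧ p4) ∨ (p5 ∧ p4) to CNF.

(¬p2 ∧ ¬p1 ∧ p4) ∨ (p5 ∧ p4)
⇔ (¬p2 ∨ p5) ∧ (¬p2 ∨ p4) ∧ (¬p1 ∨ p5) ∧ (¬p1 ∨ p4) ∧ (p4 ∨ p5) ∧ (p4 ∨ p4)
⇔ (¬p2 ∨ p5) ∧ (¬p1 ∨ p5) ∧ p4

(¬p2 ∨ p5) ∧ (¬p1 ∨ p5) ∧ p4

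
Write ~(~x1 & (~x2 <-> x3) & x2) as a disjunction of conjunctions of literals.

x1 | (x3 & x2) | ~x2

~(~x1 & (~x2 <-> x3) & x2)
≡ ~(~x1 & (~x2 -> x3) & (x3 -> ~x2) & x2)   [eliminate <->]
≡ ~(~x1 & (~~x2 | x3) & (x3 -> ~x2) & x2)   [eliminate ->]
≡ ~(~x1 & (~~x2 | x3) & (~x3 | ~x2) & x2)   [eliminate ->]
≡ ~~x1 | ~(~~x2 | x3) | ~(~x3 | ~x2) | ~x2   [De Morgan]
≡ x1 | ~(~~x2 | x3) | ~(~x3 | ~x2) | ~x2   [double negation]
≡ x1 | (~~~x2 & ~x3) | ~(~x3 | ~x2) | ~x2   [De Morgan]
≡ x1 | (~x2 & ~x3) | ~(~x3 | ~x2) | ~x2   [double negation]
≡ x1 | (~x2 & ~x3) | (~~x3 & ~~x2) | ~x2   [De Morgan]
≡ x1 | (~x2 & ~x3) | (x3 & ~~x2) | ~x2   [double negation]
≡ x1 | (~x2 & ~x3) | (x3 & x2) | ~x2   [double negation]
≡ x1 | (x3 & x2) | ~x2   [simplify]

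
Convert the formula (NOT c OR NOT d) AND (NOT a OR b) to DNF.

(NOT c OR NOT d) AND (NOT a OR b)
⇔ (NOT c AND NOT a) OR (NOT c AND b) OR (NOT d AND NOT a) OR (NOT d AND b)   [distribute AND over OR]

(NOT c AND NOT a) OR (NOT c AND b) OR (NOT d AND NOT a) OR (NOT d AND b)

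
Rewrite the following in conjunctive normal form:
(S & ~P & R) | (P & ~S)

(S & ~P & R) | (P & ~S)
= (S | P) & (S | ~S) & (~P | P) & (~P | ~S) & (R | P) & (R | ~S)   [distribute | over &]
= (S | P) & (~P | ~S) & (R | P) & (R | ~S)   [simplify]

(S | P) & (~P | ~S) & (R | P) & (R | ~S)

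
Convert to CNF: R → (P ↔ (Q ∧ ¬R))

R → (P ↔ (Q ∧ ¬R))
= ¬R ∨ (P ↔ (Q ∧ ¬R))   — eliminate →
= ¬R ∨ ((P → (Q ∧ ¬R)) ∧ ((Q ∧ ¬R) → P))   — eliminate ↔
= ¬R ∨ ((¬P ∨ (Q ∧ ¬R)) ∧ ((Q ∧ ¬R) → P))   — eliminate →
= ¬R ∨ ((¬P ∨ (Q ∧ ¬R)) ∧ (¬(Q ∧ ¬R) ∨ P))   — eliminate →
= ¬R ∨ ((¬P ∨ (Q ∧ ¬R)) ∧ (¬Q ∨ ¬¬R ∨ P))   — De Morgan
= ¬R ∨ ((¬P ∨ (Q ∧ ¬R)) ∧ (¬Q ∨ R ∨ P))   — double negation
= (¬R ∨ ¬P ∨ Q) ∧ (¬R ∨ ¬P ∨ ¬R) ∧ (¬R ∨ ¬Q ∨ R ∨ P)   — distribute ∨ over ∧
= ¬R ∨ ¬P   — simplify

¬R ∨ ¬P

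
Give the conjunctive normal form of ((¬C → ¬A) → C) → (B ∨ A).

((¬C → ¬A) → C) → (B ∨ A)
= ¬((¬C → ¬A) → C) ∨ B ∨ A   [eliminate →]
= ¬(¬(¬C → ¬A) ∨ C) ∨ B ∨ A   [eliminate →]
= ¬(¬(¬¬C ∨ ¬A) ∨ C) ∨ B ∨ A   [eliminate →]
= (¬¬(¬¬C ∨ ¬A) ∧ ¬C) ∨ B ∨ A   [De Morgan]
= ((¬¬C ∨ ¬A) ∧ ¬C) ∨ B ∨ A   [double negation]
= ((C ∨ ¬A) ∧ ¬C) ∨ B ∨ A   [double negation]
= (C ∨ ¬A ∨ B ∨ A) ∧ (¬C ∨ B ∨ A)   [distribute ∨ over ∧]
= ¬C ∨ B ∨ A   [simplify]

¬C ∨ B ∨ A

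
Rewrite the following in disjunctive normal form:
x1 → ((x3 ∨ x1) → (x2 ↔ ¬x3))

x1 → ((x3 ∨ x1) → (x2 ↔ ¬x3))
= ¬x1 ∨ ((x3 ∨ x1) → (x2 ↔ ¬x3))   — eliminate →
= ¬x1 ∨ ¬(x3 ∨ x1) ∨ (x2 ↔ ¬x3)   — eliminate →
= ¬x1 ∨ ¬(x3 ∨ x1) ∨ ((x2 → ¬x3) ∧ (¬x3 → x2))   — eliminate ↔
= ¬x1 ∨ ¬(x3 ∨ x1) ∨ ((¬x2 ∨ ¬x3) ∧ (¬x3 → x2))   — eliminate →
= ¬x1 ∨ ¬(x3 ∨ x1) ∨ ((¬x2 ∨ ¬x3) ∧ (¬¬x3 ∨ x2))   — eliminate →
= ¬x1 ∨ (¬x3 ∧ ¬x1) ∨ ((¬x2 ∨ ¬x3) ∧ (¬¬x3 ∨ x2))   — De Morgan
= ¬x1 ∨ (¬x3 ∧ ¬x1) ∨ ((¬x2 ∨ ¬x3) ∧ (x3 ∨ x2))   — double negation
= ¬x1 ∨ (¬x3 ∧ ¬x1) ∨ (¬x2 ∧ x3) ∨ (¬x2 ∧ x2) ∨ (¬x3 ∧ x3) ∨ (¬x3 ∧ x2)   — distribute ∧ over ∨
= ¬x1 ∨ (¬x2 ∧ x3) ∨ (¬x3 ∧ x2)   — simplify

¬x1 ∨ (¬x2 ∧ x3) ∨ (¬x3 ∧ x2)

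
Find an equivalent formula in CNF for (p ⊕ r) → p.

(p ⊕ r) → p
⇔ ¬(p ⊕ r) ∨ p   [eliminate →]
⇔ ¬((p ∨ r) ∧ ¬(p ∧ r)) ∨ p   [expand ⊕]
⇔ ¬(p ∨ r) ∨ ¬¬(p ∧ r) ∨ p   [De Morgan]
⇔ (¬p ∧ ¬r) ∨ ¬¬(p ∧ r) ∨ p   [De Morgan]
⇔ (¬p ∧ ¬r) ∨ (p ∧ r) ∨ p   [double negation]
⇔ (¬p ∨ p ∨ p) ∧ (¬p ∨ r ∨ p) ∧ (¬r ∨ p ∨ p) ∧ (¬r ∨ r ∨ p)   [distribute ∨ over ∧]
⇔ ¬r ∨ p   [simplify]

¬r ∨ p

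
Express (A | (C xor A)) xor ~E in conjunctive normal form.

(A | C | ~E) & (~A | E) & (~C | A | E)

(A | (C xor A)) xor ~E
≡ (A | (C xor A) | ~E) & ~((A | (C xor A)) & ~E)   — expand xor
≡ (A | ((C | A) & ~(C & A)) | ~E) & ~((A | (C xor A)) & ~E)   — expand xor
≡ (A | ((C | A) & ~(C & A)) | ~E) & ~((A | ((C | A) & ~(C & A))) & ~E)   — expand xor
≡ (A | ((C | A) & (~C | ~A)) | ~E) & ~((A | ((C | A) & ~(C & A))) & ~E)   — De Morgan
≡ (A | ((C | A) & (~C | ~A)) | ~E) & (~(A | ((C | A) & ~(C & A))) | ~~E)   — De Morgan
≡ (A | ((C | A) & (~C | ~A)) | ~E) & ((~A & ~((C | A) & ~(C & A))) | ~~E)   — De Morgan
≡ (A | ((C | A) & (~C | ~A)) | ~E) & ((~A & (~(C | A) | ~~(C & A))) | ~~E)   — De Morgan
≡ (A | ((C | A) & (~C | ~A)) | ~E) & ((~A & ((~C & ~A) | ~~(C & A))) | ~~E)   — De Morgan
≡ (A | ((C | A) & (~C | ~A)) | ~E) & ((~A & ((~C & ~A) | (C & A))) | ~~E)   — double negation
≡ (A | ((C | A) & (~C | ~A)) | ~E) & ((~A & ((~C & ~A) | (C & A))) | E)   — double negation
≡ (A | C | A | ~E) & (A | ~C | ~A | ~E) & (~A | E) & (~C | C | E) & (~C | A | E) & (~A | C | E) & (~A | A | E)   — distribute | over &
≡ (A | C | ~E) & (~A | E) & (~C | A | E)   — simplify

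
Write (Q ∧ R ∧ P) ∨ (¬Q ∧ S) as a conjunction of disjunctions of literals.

(Q ∧ R ∧ P) ∨ (¬Q ∧ S)
≡ (Q ∨ ¬Q) ∧ (Q ∨ S) ∧ (R ∨ ¬Q) ∧ (R ∨ S) ∧ (P ∨ ¬Q) ∧ (P ∨ S)   [distribute ∨ over ∧]
≡ (Q ∨ S) ∧ (R ∨ ¬Q) ∧ (R ∨ S) ∧ (P ∨ ¬Q) ∧ (P ∨ S)   [simplify]

(Q ∨ S) ∧ (R ∨ ¬Q) ∧ (R ∨ S) ∧ (P ∨ ¬Q) ∧ (P ∨ S)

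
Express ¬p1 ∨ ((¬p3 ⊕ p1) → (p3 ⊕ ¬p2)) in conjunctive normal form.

¬p1 ∨ ¬p3 ∨ p2

¬p1 ∨ ((¬p3 ⊕ p1) → (p3 ⊕ ¬p2))
≡ ¬p1 ∨ ¬(¬p3 ⊕ p1) ∨ (p3 ⊕ ¬p2)   [eliminate →]
≡ ¬p1 ∨ ¬((¬p3 ∨ p1) ∧ ¬(¬p3 ∧ p1)) ∨ (p3 ⊕ ¬p2)   [expand ⊕]
≡ ¬p1 ∨ ¬((¬p3 ∨ p1) ∧ ¬(¬p3 ∧ p1)) ∨ ((p3 ∨ ¬p2) ∧ ¬(p3 ∧ ¬p2))   [expand ⊕]
≡ ¬p1 ∨ ¬(¬p3 ∨ p1) ∨ ¬¬(¬p3 ∧ p1) ∨ ((p3 ∨ ¬p2) ∧ ¬(p3 ∧ ¬p2))   [De Morgan]
≡ ¬p1 ∨ (¬¬p3 ∧ ¬p1) ∨ ¬¬(¬p3 ∧ p1) ∨ ((p3 ∨ ¬p2) ∧ ¬(p3 ∧ ¬p2))   [De Morgan]
≡ ¬p1 ∨ (p3 ∧ ¬p1) ∨ ¬¬(¬p3 ∧ p1) ∨ ((p3 ∨ ¬p2) ∧ ¬(p3 ∧ ¬p2))   [double negation]
≡ ¬p1 ∨ (p3 ∧ ¬p1) ∨ (¬p3 ∧ p1) ∨ ((p3 ∨ ¬p2) ∧ ¬(p3 ∧ ¬p2))   [double negation]
≡ ¬p1 ∨ (p3 ∧ ¬p1) ∨ (¬p3 ∧ p1) ∨ ((p3 ∨ ¬p2) ∧ (¬p3 ∨ ¬¬p2))   [De Morgan]
≡ ¬p1 ∨ (p3 ∧ ¬p1) ∨ (¬p3 ∧ p1) ∨ ((p3 ∨ ¬p2) ∧ (¬p3 ∨ p2))   [double negation]
≡ (¬p1 ∨ p3 ∨ ¬p3 ∨ p3 ∨ ¬p2) ∧ (¬p1 ∨ p3 ∨ ¬p3 ∨ ¬p3 ∨ p2) ∧ (¬p1 ∨ p3 ∨ p1 ∨ p3 ∨ ¬p2) ∧ (¬p1 ∨ p3 ∨ p1 ∨ ¬p3 ∨ p2) ∧ (¬p1 ∨ ¬p1 ∨ ¬p3 ∨ p3 ∨ ¬p2) ∧ (¬p1 ∨ ¬p1 ∨ ¬p3 ∨ ¬p3 ∨ p2) ∧ (¬p1 ∨ ¬p1 ∨ p1 ∨ p3 ∨ ¬p2) ∧ (¬p1 ∨ ¬p1 ∨ p1 ∨ ¬p3 ∨ p2)   [distribute ∨ over ∧]
≡ ¬p1 ∨ ¬p3 ∨ p2   [simplify]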